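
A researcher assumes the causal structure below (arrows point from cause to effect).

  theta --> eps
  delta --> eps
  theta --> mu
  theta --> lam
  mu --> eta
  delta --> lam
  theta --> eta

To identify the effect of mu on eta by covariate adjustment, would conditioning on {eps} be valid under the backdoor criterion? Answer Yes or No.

No

Backdoor paths from mu to eta (paths whose first edge points into mu):
  P1: mu <- theta -> eta
Condition 1 (no descendant of mu in the set): holds — descendants of mu are {eta}; none are in {eps}.
Condition 2 (every backdoor path blocked by {eps}):
  P1: open — no interior node is in the conditioning set.
{eps} does not satisfy the backdoor criterion.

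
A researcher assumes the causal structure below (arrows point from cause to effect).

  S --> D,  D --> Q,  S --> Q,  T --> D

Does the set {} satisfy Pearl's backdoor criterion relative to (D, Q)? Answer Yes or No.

Backdoor paths from D to Q (paths whose first edge points into D):
  P1: D <- S -> Q
Condition 1 (no descendant of D in the set): holds — descendants of D are {Q}; none are in {}.
Condition 2 (every backdoor path blocked by {}):
  P1: open — no interior node is in the conditioning set.
{} does not satisfy the backdoor criterion.

No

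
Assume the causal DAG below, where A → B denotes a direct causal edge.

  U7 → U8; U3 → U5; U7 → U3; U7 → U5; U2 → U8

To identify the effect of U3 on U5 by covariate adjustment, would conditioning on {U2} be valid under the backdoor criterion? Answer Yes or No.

Backdoor paths from U3 to U5 (paths whose first edge points into U3):
  P1: U3 <- U7 -> U5
Condition 1 (no descendant of U3 in the set): holds — descendants of U3 are {U5}; none are in {U2}.
Condition 2 (every backdoor path blocked by {U2}):
  P1: open — no interior node is in the conditioning set.
{U2} does not satisfy the backdoor criterion.

No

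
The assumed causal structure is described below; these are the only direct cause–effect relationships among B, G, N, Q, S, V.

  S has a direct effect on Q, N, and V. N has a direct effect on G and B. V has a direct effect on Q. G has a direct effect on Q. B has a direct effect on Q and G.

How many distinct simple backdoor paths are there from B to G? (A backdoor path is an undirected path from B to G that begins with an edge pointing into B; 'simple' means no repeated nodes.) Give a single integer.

A backdoor path from B to G is any simple undirected path whose first edge points into B (i.e. leaves B via a parent).
Parents of B: {N}.
Enumerating:
  P1: B <- N <- S -> V -> Q <- G
  P2: B <- N <- S -> Q <- G
  P3: B <- N -> G
That exhausts the simple backdoor paths. Count: 3.

3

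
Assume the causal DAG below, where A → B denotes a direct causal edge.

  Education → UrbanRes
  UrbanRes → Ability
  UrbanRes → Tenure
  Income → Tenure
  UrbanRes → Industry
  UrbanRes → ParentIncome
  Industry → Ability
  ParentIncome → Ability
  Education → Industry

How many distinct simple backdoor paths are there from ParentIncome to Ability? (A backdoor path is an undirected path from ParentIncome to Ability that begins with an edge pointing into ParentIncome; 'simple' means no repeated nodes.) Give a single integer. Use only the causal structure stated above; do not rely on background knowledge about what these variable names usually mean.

3

A backdoor path from ParentIncome to Ability is any simple undirected path whose first edge points into ParentIncome (i.e. leaves ParentIncome via a parent).
Parents of ParentIncome: {UrbanRes}.
Enumerating:
  P1: ParentIncome <- UrbanRes <- Education -> Industry -> Ability
  P2: ParentIncome <- UrbanRes -> Industry -> Ability
  P3: ParentIncome <- UrbanRes -> Ability
That exhausts the simple backdoor paths. Count: 3.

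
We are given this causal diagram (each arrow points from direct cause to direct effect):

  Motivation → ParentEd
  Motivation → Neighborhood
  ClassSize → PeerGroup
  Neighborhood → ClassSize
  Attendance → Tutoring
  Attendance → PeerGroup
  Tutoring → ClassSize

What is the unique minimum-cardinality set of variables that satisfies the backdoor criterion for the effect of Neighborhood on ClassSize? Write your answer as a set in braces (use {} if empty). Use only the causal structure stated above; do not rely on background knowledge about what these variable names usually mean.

Variables eligible for adjustment (non-descendants of Neighborhood, excluding Neighborhood and ClassSize): {Attendance, Motivation, ParentEd, Tutoring}.
Backdoor paths from Neighborhood to ClassSize:
  (none)
With no backdoor paths the empty set already satisfies the criterion, and it is trivially minimal.

{}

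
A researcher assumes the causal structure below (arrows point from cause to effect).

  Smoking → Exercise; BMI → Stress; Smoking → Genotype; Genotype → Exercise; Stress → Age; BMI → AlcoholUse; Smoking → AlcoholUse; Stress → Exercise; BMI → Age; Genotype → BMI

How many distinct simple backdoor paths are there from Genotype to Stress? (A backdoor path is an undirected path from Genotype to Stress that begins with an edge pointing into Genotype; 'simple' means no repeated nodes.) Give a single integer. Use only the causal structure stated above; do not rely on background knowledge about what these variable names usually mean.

3

A backdoor path from Genotype to Stress is any simple undirected path whose first edge points into Genotype (i.e. leaves Genotype via a parent).
Parents of Genotype: {Smoking}.
Enumerating:
  P1: Genotype <- Smoking -> AlcoholUse <- BMI -> Stress
  P2: Genotype <- Smoking -> AlcoholUse <- BMI -> Age <- Stress
  P3: Genotype <- Smoking -> Exercise <- Stress
That exhausts the simple backdoor paths. Count: 3.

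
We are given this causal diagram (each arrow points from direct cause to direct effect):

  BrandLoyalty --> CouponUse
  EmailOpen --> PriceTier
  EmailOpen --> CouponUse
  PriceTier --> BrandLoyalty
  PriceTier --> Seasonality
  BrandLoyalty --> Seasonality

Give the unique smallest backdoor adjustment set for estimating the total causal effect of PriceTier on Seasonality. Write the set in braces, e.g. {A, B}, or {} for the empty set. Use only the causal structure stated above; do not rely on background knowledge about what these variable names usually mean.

Variables eligible for adjustment (non-descendants of PriceTier, excluding PriceTier and Seasonality): {EmailOpen}.
Backdoor paths from PriceTier to Seasonality:
  P1: PriceTier <- EmailOpen -> CouponUse <- BrandLoyalty -> Seasonality
Each backdoor path contains an unconditioned collider, so every path is already blocked with the empty conditioning set:
  P1: blocked at collider CouponUse (neither it nor any descendant is in the conditioning set).
The empty set is therefore the unique smallest valid set.

{}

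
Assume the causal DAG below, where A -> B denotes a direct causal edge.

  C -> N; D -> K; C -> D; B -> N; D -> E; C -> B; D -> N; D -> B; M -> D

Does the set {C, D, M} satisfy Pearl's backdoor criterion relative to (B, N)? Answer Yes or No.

Yes

Backdoor paths from B to N (paths whose first edge points into B):
  P1: B <- C -> D -> N
  P2: B <- C -> N
  P3: B <- D <- C -> N
  P4: B <- D -> N
Condition 1 (no descendant of B in the set): holds — descendants of B are {N}; none are in {C, D, M}.
Condition 2 (every backdoor path blocked by {C, D, M}):
  P1: blocked at fork node C ∈ conditioning set.
  P2: blocked at fork node C ∈ conditioning set.
  P3: blocked at chain node D ∈ conditioning set.
  P4: blocked at fork node D ∈ conditioning set.
{C, D, M} satisfies the backdoor criterion.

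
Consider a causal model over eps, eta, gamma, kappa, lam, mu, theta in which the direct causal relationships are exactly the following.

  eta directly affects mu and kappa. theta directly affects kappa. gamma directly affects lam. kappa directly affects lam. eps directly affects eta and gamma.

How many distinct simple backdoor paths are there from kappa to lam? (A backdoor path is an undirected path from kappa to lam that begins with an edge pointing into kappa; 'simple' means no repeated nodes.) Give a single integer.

1

A backdoor path from kappa to lam is any simple undirected path whose first edge points into kappa (i.e. leaves kappa via a parent).
Parents of kappa: {eta, theta}.
Enumerating:
  P1: kappa <- eta <- eps -> gamma -> lam
That exhausts the simple backdoor paths. Count: 1.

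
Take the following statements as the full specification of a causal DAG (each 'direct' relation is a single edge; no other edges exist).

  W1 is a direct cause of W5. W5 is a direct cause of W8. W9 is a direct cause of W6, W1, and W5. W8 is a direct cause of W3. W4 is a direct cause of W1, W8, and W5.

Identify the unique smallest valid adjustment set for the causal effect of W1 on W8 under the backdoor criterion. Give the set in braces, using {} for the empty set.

{W4, W9}

Variables eligible for adjustment (non-descendants of W1, excluding W1 and W8): {W4, W6, W9}.
Backdoor paths from W1 to W8:
  P1: W1 <- W9 -> W5 <- W4 -> W8
  P2: W1 <- W9 -> W5 -> W8
  P3: W1 <- W4 -> W5 -> W8
  P4: W1 <- W4 -> W8
The empty set is not sufficient: P2 (W1 <- W9 -> W5 -> W8) has no collider blocking it and no conditioned non-collider, so it is open.
Try {W4, W9}:
  P1: blocked at fork node W9 ∈ conditioning set.
  P2: blocked at fork node W9 ∈ conditioning set.
  P3: blocked at fork node W4 ∈ conditioning set.
  P4: blocked at fork node W4 ∈ conditioning set.
{W4, W9} contains no descendant of W1 and blocks every backdoor path.
Every element of {W4, W9} is needed (dropping W4 leaves P3 open; dropping W9 leaves P2 open), so no proper subset is valid.
Among all size-2 subsets of the eligible variables, only {W4, W9} blocks every backdoor path, so it is the unique smallest valid adjustment set.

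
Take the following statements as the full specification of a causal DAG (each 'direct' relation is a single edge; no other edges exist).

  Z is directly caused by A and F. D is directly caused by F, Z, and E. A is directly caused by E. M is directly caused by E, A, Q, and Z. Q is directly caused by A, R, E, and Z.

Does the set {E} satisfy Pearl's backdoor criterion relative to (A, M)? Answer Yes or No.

Backdoor paths from A to M (paths whose first edge points into A):
  P1: A <- E -> D <- F -> Z -> Q -> M
  P2: A <- E -> D <- F -> Z -> M
  P3: A <- E -> D <- Z -> Q -> M
  P4: A <- E -> D <- Z -> M
  P5: A <- E -> Q <- Z -> M
  P6: A <- E -> Q -> M
  P7: A <- E -> M
Condition 1 (no descendant of A in the set): holds — descendants of A are {D, M, Q, Z}; none are in {E}.
Condition 2 (every backdoor path blocked by {E}):
  P1: blocked at fork node E ∈ conditioning set.
  P2: blocked at fork node E ∈ conditioning set.
  P3: blocked at fork node E ∈ conditioning set.
  P4: blocked at fork node E ∈ conditioning set.
  P5: blocked at fork node E ∈ conditioning set.
  P6: blocked at fork node E ∈ conditioning set.
  P7: blocked at fork node E ∈ conditioning set.
{E} satisfies the backdoor criterion.

Yes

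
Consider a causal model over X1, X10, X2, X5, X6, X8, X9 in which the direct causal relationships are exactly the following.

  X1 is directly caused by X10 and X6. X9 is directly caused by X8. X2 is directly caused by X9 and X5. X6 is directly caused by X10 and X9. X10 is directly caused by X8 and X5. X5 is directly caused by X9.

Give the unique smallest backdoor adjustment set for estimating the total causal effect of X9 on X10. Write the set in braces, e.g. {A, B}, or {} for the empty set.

{X8}

Variables eligible for adjustment (non-descendants of X9, excluding X9 and X10): {X8}.
Backdoor paths from X9 to X10:
  P1: X9 <- X8 -> X10
The empty set is not sufficient: P1 (X9 <- X8 -> X10) has no collider blocking it and no conditioned non-collider, so it is open.
Try {X8}:
  P1: blocked at fork node X8 ∈ conditioning set.
{X8} contains no descendant of X9 and blocks every backdoor path.
{X8} is the unique smallest valid adjustment set.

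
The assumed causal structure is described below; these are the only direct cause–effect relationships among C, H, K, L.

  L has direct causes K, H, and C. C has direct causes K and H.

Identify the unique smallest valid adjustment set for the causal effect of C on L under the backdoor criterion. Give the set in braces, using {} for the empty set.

{H, K}

Variables eligible for adjustment (non-descendants of C, excluding C and L): {H, K}.
Backdoor paths from C to L:
  P1: C <- H -> L
  P2: C <- K -> L
The empty set is not sufficient: P1 (C <- H -> L) has no collider blocking it and no conditioned non-collider, so it is open.
Try {H, K}:
  P1: blocked at fork node H ∈ conditioning set.
  P2: blocked at fork node K ∈ conditioning set.
{H, K} contains no descendant of C and blocks every backdoor path.
Every element of {H, K} is needed (dropping H leaves P1 open; dropping K leaves P2 open), so no proper subset is valid.
Among all size-2 subsets of the eligible variables, only {H, K} blocks every backdoor path, so it is the unique smallest valid adjustment set.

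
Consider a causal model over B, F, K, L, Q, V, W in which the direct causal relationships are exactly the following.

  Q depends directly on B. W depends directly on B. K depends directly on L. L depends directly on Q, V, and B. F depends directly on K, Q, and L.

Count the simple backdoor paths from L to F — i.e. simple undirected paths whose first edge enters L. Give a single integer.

2

A backdoor path from L to F is any simple undirected path whose first edge points into L (i.e. leaves L via a parent).
Parents of L: {B, Q, V}.
Enumerating:
  P1: L <- B -> Q -> F
  P2: L <- Q -> F
That exhausts the simple backdoor paths. Count: 2.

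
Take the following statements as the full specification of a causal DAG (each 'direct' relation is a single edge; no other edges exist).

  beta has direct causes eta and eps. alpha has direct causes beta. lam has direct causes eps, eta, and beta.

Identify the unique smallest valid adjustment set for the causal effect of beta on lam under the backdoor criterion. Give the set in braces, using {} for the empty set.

Variables eligible for adjustment (non-descendants of beta, excluding beta and lam): {eps, eta}.
Backdoor paths from beta to lam:
  P1: beta <- eps -> lam
  P2: beta <- eta -> lam
The empty set is not sufficient: P1 (beta <- eps -> lam) has no collider blocking it and no conditioned non-collider, so it is open.
Try {eps, eta}:
  P1: blocked at fork node eps ∈ conditioning set.
  P2: blocked at fork node eta ∈ conditioning set.
{eps, eta} contains no descendant of beta and blocks every backdoor path.
Every element of {eps, eta} is needed (dropping eps leaves P1 open; dropping eta leaves P2 open), so no proper subset is valid.
Among all size-2 subsets of the eligible variables, only {eps, eta} blocks every backdoor path, so it is the unique smallest valid adjustment set.

{eps, eta}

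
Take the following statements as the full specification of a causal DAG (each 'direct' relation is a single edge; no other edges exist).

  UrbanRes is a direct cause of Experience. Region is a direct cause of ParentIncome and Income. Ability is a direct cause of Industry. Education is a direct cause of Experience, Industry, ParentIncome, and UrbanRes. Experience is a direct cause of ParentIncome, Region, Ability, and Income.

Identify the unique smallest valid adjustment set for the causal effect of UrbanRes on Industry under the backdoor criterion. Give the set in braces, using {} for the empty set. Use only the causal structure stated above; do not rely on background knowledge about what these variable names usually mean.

Variables eligible for adjustment (non-descendants of UrbanRes, excluding UrbanRes and Industry): {Education}.
Backdoor paths from UrbanRes to Industry:
  P1: UrbanRes <- Education -> Experience -> Ability -> Industry
  P2: UrbanRes <- Education -> ParentIncome <- Experience -> Ability -> Industry
  P3: UrbanRes <- Education -> ParentIncome <- Region <- Experience -> Ability -> Industry
  P4: UrbanRes <- Education -> ParentIncome <- Region -> Income <- Experience -> Ability -> Industry
  P5: UrbanRes <- Education -> Industry
The empty set is not sufficient: P1 (UrbanRes <- Education -> Experience -> Ability -> Industry) has no collider blocking it and no conditioned non-collider, so it is open.
Try {Education}:
  P1: blocked at fork node Education ∈ conditioning set.
  P2: blocked at fork node Education ∈ conditioning set.
  P3: blocked at fork node Education ∈ conditioning set.
  P4: blocked at fork node Education ∈ conditioning set.
  P5: blocked at fork node Education ∈ conditioning set.
{Education} contains no descendant of UrbanRes and blocks every backdoor path.
{Education} is the unique smallest valid adjustment set.

{Education}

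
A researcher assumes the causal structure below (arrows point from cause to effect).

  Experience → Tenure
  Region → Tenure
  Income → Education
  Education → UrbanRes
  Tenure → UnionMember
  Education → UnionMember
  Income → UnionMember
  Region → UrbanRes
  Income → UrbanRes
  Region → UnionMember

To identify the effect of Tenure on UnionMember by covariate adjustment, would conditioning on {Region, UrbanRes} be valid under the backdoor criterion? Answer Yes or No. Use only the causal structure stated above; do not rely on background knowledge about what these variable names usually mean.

Yes

Backdoor paths from Tenure to UnionMember (paths whose first edge points into Tenure):
  P1: Tenure <- Region -> UnionMember
  P2: Tenure <- Region -> UrbanRes <- Income -> Education -> UnionMember
  P3: Tenure <- Region -> UrbanRes <- Income -> UnionMember
  P4: Tenure <- Region -> UrbanRes <- Education <- Income -> UnionMember
  P5: Tenure <- Region -> UrbanRes <- Education -> UnionMember
Condition 1 (no descendant of Tenure in the set): holds — descendants of Tenure are {UnionMember}; none are in {Region, UrbanRes}.
Condition 2 (every backdoor path blocked by {Region, UrbanRes}):
  P1: blocked at fork node Region ∈ conditioning set.
  P2: blocked at fork node Region ∈ conditioning set.
  P3: blocked at fork node Region ∈ conditioning set.
  P4: blocked at fork node Region ∈ conditioning set.
  P5: blocked at fork node Region ∈ conditioning set.
{Region, UrbanRes} satisfies the backdoor criterion.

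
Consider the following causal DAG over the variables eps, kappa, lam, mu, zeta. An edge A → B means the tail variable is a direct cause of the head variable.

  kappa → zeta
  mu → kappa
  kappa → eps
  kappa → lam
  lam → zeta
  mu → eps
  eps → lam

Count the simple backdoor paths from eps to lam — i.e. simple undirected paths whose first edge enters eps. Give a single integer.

A backdoor path from eps to lam is any simple undirected path whose first edge points into eps (i.e. leaves eps via a parent).
Parents of eps: {kappa, mu}.
Enumerating:
  P1: eps <- mu -> kappa -> lam
  P2: eps <- mu -> kappa -> zeta <- lam
  P3: eps <- kappa -> lam
  P4: eps <- kappa -> zeta <- lam
That exhausts the simple backdoor paths. Count: 4.

4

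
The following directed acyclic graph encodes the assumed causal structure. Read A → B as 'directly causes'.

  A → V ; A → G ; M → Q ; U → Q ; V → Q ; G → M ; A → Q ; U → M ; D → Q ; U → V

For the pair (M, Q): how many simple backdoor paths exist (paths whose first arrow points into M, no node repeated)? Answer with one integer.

A backdoor path from M to Q is any simple undirected path whose first edge points into M (i.e. leaves M via a parent).
Parents of M: {G, U}.
Enumerating:
  P1: M <- U -> V <- A -> Q
  P2: M <- U -> V -> Q
  P3: M <- U -> Q
  P4: M <- G <- A -> V <- U -> Q
  P5: M <- G <- A -> V -> Q
  P6: M <- G <- A -> Q
That exhausts the simple backdoor paths. Count: 6.

6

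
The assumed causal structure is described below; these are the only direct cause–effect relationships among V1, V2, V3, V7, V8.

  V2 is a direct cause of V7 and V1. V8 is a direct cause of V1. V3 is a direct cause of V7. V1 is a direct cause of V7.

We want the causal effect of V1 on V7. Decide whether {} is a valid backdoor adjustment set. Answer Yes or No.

No

Backdoor paths from V1 to V7 (paths whose first edge points into V1):
  P1: V1 <- V2 -> V7
Condition 1 (no descendant of V1 in the set): holds — descendants of V1 are {V7}; none are in {}.
Condition 2 (every backdoor path blocked by {}):
  P1: open — no interior node is in the conditioning set.
{} does not satisfy the backdoor criterion.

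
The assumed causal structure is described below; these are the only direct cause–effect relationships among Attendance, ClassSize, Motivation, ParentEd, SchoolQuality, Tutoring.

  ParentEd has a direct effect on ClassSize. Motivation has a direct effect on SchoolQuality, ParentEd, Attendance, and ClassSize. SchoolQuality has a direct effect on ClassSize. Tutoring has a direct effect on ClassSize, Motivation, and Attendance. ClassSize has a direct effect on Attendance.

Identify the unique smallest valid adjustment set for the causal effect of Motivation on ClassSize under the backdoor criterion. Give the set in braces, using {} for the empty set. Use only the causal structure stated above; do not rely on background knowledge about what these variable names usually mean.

{Tutoring}

Variables eligible for adjustment (non-descendants of Motivation, excluding Motivation and ClassSize): {Tutoring}.
Backdoor paths from Motivation to ClassSize:
  P1: Motivation <- Tutoring -> ClassSize
  P2: Motivation <- Tutoring -> Attendance <- ClassSize
The empty set is not sufficient: P1 (Motivation <- Tutoring -> ClassSize) has no collider blocking it and no conditioned non-collider, so it is open.
Try {Tutoring}:
  P1: blocked at fork node Tutoring ∈ conditioning set.
  P2: blocked at fork node Tutoring ∈ conditioning set.
{Tutoring} contains no descendant of Motivation and blocks every backdoor path.
{Tutoring} is the unique smallest valid adjustment set.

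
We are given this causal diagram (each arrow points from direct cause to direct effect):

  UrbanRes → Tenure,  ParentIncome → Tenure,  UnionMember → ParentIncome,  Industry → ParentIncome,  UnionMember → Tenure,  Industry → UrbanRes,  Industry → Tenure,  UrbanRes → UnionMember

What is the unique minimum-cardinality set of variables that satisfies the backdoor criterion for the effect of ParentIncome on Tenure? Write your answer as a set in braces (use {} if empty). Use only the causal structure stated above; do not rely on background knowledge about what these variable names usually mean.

{Industry, UnionMember}

Variables eligible for adjustment (non-descendants of ParentIncome, excluding ParentIncome and Tenure): {Industry, UnionMember, UrbanRes}.
Backdoor paths from ParentIncome to Tenure:
  P1: ParentIncome <- Industry -> UrbanRes -> UnionMember -> Tenure
  P2: ParentIncome <- Industry -> UrbanRes -> Tenure
  P3: ParentIncome <- Industry -> Tenure
  P4: ParentIncome <- UnionMember <- UrbanRes <- Industry -> Tenure
  P5: ParentIncome <- UnionMember <- UrbanRes -> Tenure
  P6: ParentIncome <- UnionMember -> Tenure
The empty set is not sufficient: P1 (ParentIncome <- Industry -> UrbanRes -> UnionMember -> Tenure) has no collider blocking it and no conditioned non-collider, so it is open.
Try {Industry, UnionMember}:
  P1: blocked at fork node Industry ∈ conditioning set.
  P2: blocked at fork node Industry ∈ conditioning set.
  P3: blocked at fork node Industry ∈ conditioning set.
  P4: blocked at chain node UnionMember ∈ conditioning set.
  P5: blocked at chain node UnionMember ∈ conditioning set.
  P6: blocked at fork node UnionMember ∈ conditioning set.
{Industry, UnionMember} contains no descendant of ParentIncome and blocks every backdoor path.
Every element of {Industry, UnionMember} is needed (dropping Industry leaves P2 open; dropping UnionMember leaves P5 open), so no proper subset is valid.
Among all size-2 subsets of the eligible variables, only {Industry, UnionMember} blocks every backdoor path, so it is the unique smallest valid adjustment set.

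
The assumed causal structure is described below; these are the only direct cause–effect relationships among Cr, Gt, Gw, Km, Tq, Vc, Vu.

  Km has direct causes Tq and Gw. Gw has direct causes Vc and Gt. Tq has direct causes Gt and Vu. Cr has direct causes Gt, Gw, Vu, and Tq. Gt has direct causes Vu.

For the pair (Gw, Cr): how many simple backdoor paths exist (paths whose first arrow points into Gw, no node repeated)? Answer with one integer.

A backdoor path from Gw to Cr is any simple undirected path whose first edge points into Gw (i.e. leaves Gw via a parent).
Parents of Gw: {Gt, Vc}.
Enumerating:
  P1: Gw <- Gt <- Vu -> Tq -> Cr
  P2: Gw <- Gt <- Vu -> Cr
  P3: Gw <- Gt -> Tq <- Vu -> Cr
  P4: Gw <- Gt -> Tq -> Cr
  P5: Gw <- Gt -> Cr
That exhausts the simple backdoor paths. Count: 5.

5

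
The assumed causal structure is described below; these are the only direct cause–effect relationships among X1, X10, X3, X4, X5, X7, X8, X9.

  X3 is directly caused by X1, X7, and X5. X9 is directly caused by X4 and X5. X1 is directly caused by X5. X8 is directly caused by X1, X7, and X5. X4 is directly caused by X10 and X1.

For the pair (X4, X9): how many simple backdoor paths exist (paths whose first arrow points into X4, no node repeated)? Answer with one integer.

5

A backdoor path from X4 to X9 is any simple undirected path whose first edge points into X4 (i.e. leaves X4 via a parent).
Parents of X4: {X1, X10}.
Enumerating:
  P1: X4 <- X1 <- X5 -> X9
  P2: X4 <- X1 -> X8 <- X5 -> X9
  P3: X4 <- X1 -> X8 <- X7 -> X3 <- X5 -> X9
  P4: X4 <- X1 -> X3 <- X5 -> X9
  P5: X4 <- X1 -> X3 <- X7 -> X8 <- X5 -> X9
That exhausts the simple backdoor paths. Count: 5.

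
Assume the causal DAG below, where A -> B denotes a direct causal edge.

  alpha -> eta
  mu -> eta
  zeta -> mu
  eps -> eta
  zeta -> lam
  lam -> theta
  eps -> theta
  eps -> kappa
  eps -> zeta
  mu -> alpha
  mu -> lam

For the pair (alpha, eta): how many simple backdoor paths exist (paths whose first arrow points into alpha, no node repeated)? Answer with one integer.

A backdoor path from alpha to eta is any simple undirected path whose first edge points into alpha (i.e. leaves alpha via a parent).
Parents of alpha: {mu}.
Enumerating:
  P1: alpha <- mu <- zeta <- eps -> eta
  P2: alpha <- mu <- zeta -> lam -> theta <- eps -> eta
  P3: alpha <- mu -> lam <- zeta <- eps -> eta
  P4: alpha <- mu -> lam -> theta <- eps -> eta
  P5: alpha <- mu -> eta
That exhausts the simple backdoor paths. Count: 5.

5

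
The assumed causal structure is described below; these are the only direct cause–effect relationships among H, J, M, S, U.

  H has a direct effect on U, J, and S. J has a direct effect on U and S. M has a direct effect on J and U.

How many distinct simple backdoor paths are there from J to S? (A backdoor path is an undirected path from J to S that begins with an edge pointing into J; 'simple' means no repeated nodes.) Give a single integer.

2

A backdoor path from J to S is any simple undirected path whose first edge points into J (i.e. leaves J via a parent).
Parents of J: {H, M}.
Enumerating:
  P1: J <- M -> U <- H -> S
  P2: J <- H -> S
That exhausts the simple backdoor paths. Count: 2.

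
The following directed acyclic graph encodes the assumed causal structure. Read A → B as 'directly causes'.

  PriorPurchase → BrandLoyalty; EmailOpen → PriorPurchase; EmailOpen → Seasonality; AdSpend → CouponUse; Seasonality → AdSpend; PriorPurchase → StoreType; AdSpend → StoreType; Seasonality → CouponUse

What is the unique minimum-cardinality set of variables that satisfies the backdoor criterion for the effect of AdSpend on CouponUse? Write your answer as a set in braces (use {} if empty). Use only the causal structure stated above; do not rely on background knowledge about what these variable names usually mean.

Variables eligible for adjustment (non-descendants of AdSpend, excluding AdSpend and CouponUse): {BrandLoyalty, EmailOpen, PriorPurchase, Seasonality}.
Backdoor paths from AdSpend to CouponUse:
  P1: AdSpend <- Seasonality -> CouponUse
The empty set is not sufficient: P1 (AdSpend <- Seasonality -> CouponUse) has no collider blocking it and no conditioned non-collider, so it is open.
Try {Seasonality}:
  P1: blocked at fork node Seasonality ∈ conditioning set.
{Seasonality} contains no descendant of AdSpend and blocks every backdoor path.
No other singleton works — e.g. {EmailOpen} leaves P1 open — so {Seasonality} is the unique smallest valid adjustment set.

{Seasonality}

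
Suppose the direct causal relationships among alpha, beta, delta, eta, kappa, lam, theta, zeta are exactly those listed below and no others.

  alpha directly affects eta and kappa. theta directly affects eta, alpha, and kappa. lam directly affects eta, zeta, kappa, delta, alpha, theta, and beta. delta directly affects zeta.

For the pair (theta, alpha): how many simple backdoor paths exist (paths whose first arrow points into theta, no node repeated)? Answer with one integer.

3

A backdoor path from theta to alpha is any simple undirected path whose first edge points into theta (i.e. leaves theta via a parent).
Parents of theta: {lam}.
Enumerating:
  P1: theta <- lam -> alpha
  P2: theta <- lam -> eta <- alpha
  P3: theta <- lam -> kappa <- alpha
That exhausts the simple backdoor paths. Count: 3.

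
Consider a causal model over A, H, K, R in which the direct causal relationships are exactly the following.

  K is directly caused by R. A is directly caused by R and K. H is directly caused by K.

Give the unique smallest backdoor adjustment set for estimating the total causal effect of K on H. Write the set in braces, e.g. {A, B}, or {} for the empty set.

{}

Variables eligible for adjustment (non-descendants of K, excluding K and H): {R}.
Backdoor paths from K to H:
  (none)
With no backdoor paths the empty set already satisfies the criterion, and it is trivially minimal.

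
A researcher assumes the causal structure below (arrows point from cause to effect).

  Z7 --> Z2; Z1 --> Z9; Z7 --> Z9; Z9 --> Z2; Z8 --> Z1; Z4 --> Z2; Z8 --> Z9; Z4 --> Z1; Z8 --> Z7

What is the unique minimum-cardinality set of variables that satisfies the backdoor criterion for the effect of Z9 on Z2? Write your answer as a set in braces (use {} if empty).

Variables eligible for adjustment (non-descendants of Z9, excluding Z9 and Z2): {Z1, Z4, Z7, Z8}.
Backdoor paths from Z9 to Z2:
  P1: Z9 <- Z8 -> Z1 <- Z4 -> Z2
  P2: Z9 <- Z8 -> Z7 -> Z2
  P3: Z9 <- Z1 <- Z8 -> Z7 -> Z2
  P4: Z9 <- Z1 <- Z4 -> Z2
  P5: Z9 <- Z7 <- Z8 -> Z1 <- Z4 -> Z2
  P6: Z9 <- Z7 -> Z2
The empty set is not sufficient: P2 (Z9 <- Z8 -> Z7 -> Z2) has no collider blocking it and no conditioned non-collider, so it is open.
Try {Z4, Z7}:
  P1: blocked at collider Z1 (neither it nor any descendant is in the conditioning set).
  P2: blocked at chain node Z7 ∈ conditioning set.
  P3: blocked at chain node Z7 ∈ conditioning set.
  P4: blocked at fork node Z4 ∈ conditioning set.
  P5: blocked at chain node Z7 ∈ conditioning set.
  P6: blocked at fork node Z7 ∈ conditioning set.
{Z4, Z7} contains no descendant of Z9 and blocks every backdoor path.
Every element of {Z4, Z7} is needed (dropping Z4 leaves P4 open; dropping Z7 leaves P2 open), so no proper subset is valid.
Among all size-2 subsets of the eligible variables, only {Z4, Z7} blocks every backdoor path, so it is the unique smallest valid adjustment set.

{Z4, Z7}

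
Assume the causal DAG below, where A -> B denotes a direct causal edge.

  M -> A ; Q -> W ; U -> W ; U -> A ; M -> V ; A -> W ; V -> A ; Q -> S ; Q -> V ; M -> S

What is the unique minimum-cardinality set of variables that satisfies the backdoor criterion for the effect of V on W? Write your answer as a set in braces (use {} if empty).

{M, Q}

Variables eligible for adjustment (non-descendants of V, excluding V and W): {M, Q, S, U}.
Backdoor paths from V to W:
  P1: V <- M -> A <- U -> W
  P2: V <- M -> A -> W
  P3: V <- M -> S <- Q -> W
  P4: V <- Q -> S <- M -> A <- U -> W
  P5: V <- Q -> S <- M -> A -> W
  P6: V <- Q -> W
The empty set is not sufficient: P2 (V <- M -> A -> W) has no collider blocking it and no conditioned non-collider, so it is open.
Try {M, Q}:
  P1: blocked at fork node M ∈ conditioning set.
  P2: blocked at fork node M ∈ conditioning set.
  P3: blocked at fork node M ∈ conditioning set.
  P4: blocked at fork node Q ∈ conditioning set.
  P5: blocked at fork node Q ∈ conditioning set.
  P6: blocked at fork node Q ∈ conditioning set.
{M, Q} contains no descendant of V and blocks every backdoor path.
Every element of {M, Q} is needed (dropping M leaves P2 open; dropping Q leaves P6 open), so no proper subset is valid.
Among all size-2 subsets of the eligible variables, only {M, Q} blocks every backdoor path, so it is the unique smallest valid adjustment set.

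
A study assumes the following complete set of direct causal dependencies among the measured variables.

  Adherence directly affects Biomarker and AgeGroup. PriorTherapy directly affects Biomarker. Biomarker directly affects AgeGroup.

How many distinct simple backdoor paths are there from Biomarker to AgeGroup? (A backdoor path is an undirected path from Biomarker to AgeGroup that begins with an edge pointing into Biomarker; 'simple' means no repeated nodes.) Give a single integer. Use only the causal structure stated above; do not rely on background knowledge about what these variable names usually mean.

A backdoor path from Biomarker to AgeGroup is any simple undirected path whose first edge points into Biomarker (i.e. leaves Biomarker via a parent).
Parents of Biomarker: {Adherence, PriorTherapy}.
Enumerating:
  P1: Biomarker <- Adherence -> AgeGroup
That exhausts the simple backdoor paths. Count: 1.

1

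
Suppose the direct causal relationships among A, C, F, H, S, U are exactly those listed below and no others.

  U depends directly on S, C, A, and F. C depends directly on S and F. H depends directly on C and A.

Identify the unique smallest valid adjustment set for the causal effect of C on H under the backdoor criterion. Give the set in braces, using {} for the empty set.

{}

Variables eligible for adjustment (non-descendants of C, excluding C and H): {A, F, S}.
Backdoor paths from C to H:
  P1: C <- S -> U <- A -> H
  P2: C <- F -> U <- A -> H
Each backdoor path contains an unconditioned collider, so every path is already blocked with the empty conditioning set:
  P1: blocked at collider U (neither it nor any descendant is in the conditioning set).
  P2: blocked at collider U (neither it nor any descendant is in the conditioning set).
The empty set is therefore the unique smallest valid set.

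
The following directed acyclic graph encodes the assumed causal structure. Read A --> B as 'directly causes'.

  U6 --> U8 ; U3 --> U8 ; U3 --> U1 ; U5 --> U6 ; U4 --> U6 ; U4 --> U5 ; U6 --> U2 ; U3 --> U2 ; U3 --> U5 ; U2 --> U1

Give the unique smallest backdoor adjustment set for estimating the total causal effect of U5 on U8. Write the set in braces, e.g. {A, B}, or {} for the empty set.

Variables eligible for adjustment (non-descendants of U5, excluding U5 and U8): {U3, U4}.
Backdoor paths from U5 to U8:
  P1: U5 <- U3 -> U2 <- U6 -> U8
  P2: U5 <- U3 -> U1 <- U2 <- U6 -> U8
  P3: U5 <- U3 -> U8
  P4: U5 <- U4 -> U6 -> U2 <- U3 -> U8
  P5: U5 <- U4 -> U6 -> U2 -> U1 <- U3 -> U8
  P6: U5 <- U4 -> U6 -> U8
The empty set is not sufficient: P3 (U5 <- U3 -> U8) has no collider blocking it and no conditioned non-collider, so it is open.
Try {U3, U4}:
  P1: blocked at fork node U3 ∈ conditioning set.
  P2: blocked at fork node U3 ∈ conditioning set.
  P3: blocked at fork node U3 ∈ conditioning set.
  P4: blocked at fork node U4 ∈ conditioning set.
  P5: blocked at fork node U4 ∈ conditioning set.
  P6: blocked at fork node U4 ∈ conditioning set.
{U3, U4} contains no descendant of U5 and blocks every backdoor path.
Every element of {U3, U4} is needed (dropping U3 leaves P3 open; dropping U4 leaves P6 open), so no proper subset is valid.
Among all size-2 subsets of the eligible variables, only {U3, U4} blocks every backdoor path, so it is the unique smallest valid adjustment set.

{U3, U4}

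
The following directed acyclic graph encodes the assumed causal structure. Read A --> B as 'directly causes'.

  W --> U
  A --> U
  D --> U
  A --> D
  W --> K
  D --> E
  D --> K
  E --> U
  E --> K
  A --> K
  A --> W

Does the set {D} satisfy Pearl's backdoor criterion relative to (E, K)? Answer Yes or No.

Yes

Backdoor paths from E to K (paths whose first edge points into E):
  P1: E <- D <- A -> W -> K
  P2: E <- D <- A -> K
  P3: E <- D <- A -> U <- W -> K
  P4: E <- D -> K
  P5: E <- D -> U <- A -> W -> K
  P6: E <- D -> U <- A -> K
  P7: E <- D -> U <- W <- A -> K
  P8: E <- D -> U <- W -> K
Condition 1 (no descendant of E in the set): holds — descendants of E are {K, U}; none are in {D}.
Condition 2 (every backdoor path blocked by {D}):
  P1: blocked at chain node D ∈ conditioning set.
  P2: blocked at chain node D ∈ conditioning set.
  P3: blocked at chain node D ∈ conditioning set.
  P4: blocked at fork node D ∈ conditioning set.
  P5: blocked at fork node D ∈ conditioning set.
  P6: blocked at fork node D ∈ conditioning set.
  P7: blocked at fork node D ∈ conditioning set.
  P8: blocked at fork node D ∈ conditioning set.
{D} satisfies the backdoor criterion.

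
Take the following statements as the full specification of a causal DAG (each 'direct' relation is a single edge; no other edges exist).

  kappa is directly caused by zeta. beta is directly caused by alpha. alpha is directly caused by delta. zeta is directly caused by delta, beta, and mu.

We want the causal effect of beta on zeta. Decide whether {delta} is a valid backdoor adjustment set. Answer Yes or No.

Backdoor paths from beta to zeta (paths whose first edge points into beta):
  P1: beta <- alpha <- delta -> zeta
Condition 1 (no descendant of beta in the set): holds — descendants of beta are {kappa, zeta}; none are in {delta}.
Condition 2 (every backdoor path blocked by {delta}):
  P1: blocked at fork node delta ∈ conditioning set.
{delta} satisfies the backdoor criterion.

Yes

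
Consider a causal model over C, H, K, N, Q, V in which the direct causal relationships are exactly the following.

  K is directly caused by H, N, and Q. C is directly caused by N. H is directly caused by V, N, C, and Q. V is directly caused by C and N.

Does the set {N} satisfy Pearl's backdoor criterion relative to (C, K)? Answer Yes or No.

Yes

Backdoor paths from C to K (paths whose first edge points into C):
  P1: C <- N -> V -> H <- Q -> K
  P2: C <- N -> V -> H -> K
  P3: C <- N -> H <- Q -> K
  P4: C <- N -> H -> K
  P5: C <- N -> K
Condition 1 (no descendant of C in the set): holds — descendants of C are {H, K, V}; none are in {N}.
Condition 2 (every backdoor path blocked by {N}):
  P1: blocked at fork node N ∈ conditioning set.
  P2: blocked at fork node N ∈ conditioning set.
  P3: blocked at fork node N ∈ conditioning set.
  P4: blocked at fork node N ∈ conditioning set.
  P5: blocked at fork node N ∈ conditioning set.
{N} satisfies the backdoor criterion.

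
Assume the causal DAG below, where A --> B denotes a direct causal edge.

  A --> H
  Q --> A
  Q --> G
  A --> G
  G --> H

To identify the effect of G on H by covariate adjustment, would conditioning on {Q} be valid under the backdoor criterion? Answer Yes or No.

Backdoor paths from G to H (paths whose first edge points into G):
  P1: G <- Q -> A -> H
  P2: G <- A -> H
Condition 1 (no descendant of G in the set): holds — descendants of G are {H}; none are in {Q}.
Condition 2 (every backdoor path blocked by {Q}):
  P1: blocked at fork node Q ∈ conditioning set.
  P2: open — no interior node is in the conditioning set.
{Q} does not satisfy the backdoor criterion.

No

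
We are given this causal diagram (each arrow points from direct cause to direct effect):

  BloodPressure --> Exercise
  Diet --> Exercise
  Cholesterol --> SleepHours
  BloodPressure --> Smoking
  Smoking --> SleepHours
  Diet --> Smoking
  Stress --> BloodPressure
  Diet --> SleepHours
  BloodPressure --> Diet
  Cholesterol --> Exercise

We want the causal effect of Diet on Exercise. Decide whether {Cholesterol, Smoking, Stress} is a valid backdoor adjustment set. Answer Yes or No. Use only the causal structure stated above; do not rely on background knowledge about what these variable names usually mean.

Backdoor paths from Diet to Exercise (paths whose first edge points into Diet):
  P1: Diet <- BloodPressure -> Smoking -> SleepHours <- Cholesterol -> Exercise
  P2: Diet <- BloodPressure -> Exercise
Condition 1 (no descendant of Diet in the set): FAILS — Smoking is a descendant of Diet.
Condition 2 (every backdoor path blocked by {Cholesterol, Smoking, Stress}):
  P1: blocked at chain node Smoking ∈ conditioning set.
  P2: open — no interior node is in the conditioning set.
{Cholesterol, Smoking, Stress} does not satisfy the backdoor criterion.

No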